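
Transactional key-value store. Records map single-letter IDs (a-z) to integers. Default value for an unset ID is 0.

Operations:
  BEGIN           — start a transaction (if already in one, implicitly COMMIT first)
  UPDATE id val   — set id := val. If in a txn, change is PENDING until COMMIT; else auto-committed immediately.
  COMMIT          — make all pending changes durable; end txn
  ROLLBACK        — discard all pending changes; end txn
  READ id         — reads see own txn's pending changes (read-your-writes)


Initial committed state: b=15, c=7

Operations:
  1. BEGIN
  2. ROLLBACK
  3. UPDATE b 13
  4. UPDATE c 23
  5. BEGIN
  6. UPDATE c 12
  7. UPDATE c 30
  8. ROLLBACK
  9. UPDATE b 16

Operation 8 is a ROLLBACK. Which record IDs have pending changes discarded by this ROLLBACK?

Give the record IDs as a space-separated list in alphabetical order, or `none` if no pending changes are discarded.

Answer: c

Derivation:
Initial committed: {b=15, c=7}
Op 1: BEGIN: in_txn=True, pending={}
Op 2: ROLLBACK: discarded pending []; in_txn=False
Op 3: UPDATE b=13 (auto-commit; committed b=13)
Op 4: UPDATE c=23 (auto-commit; committed c=23)
Op 5: BEGIN: in_txn=True, pending={}
Op 6: UPDATE c=12 (pending; pending now {c=12})
Op 7: UPDATE c=30 (pending; pending now {c=30})
Op 8: ROLLBACK: discarded pending ['c']; in_txn=False
Op 9: UPDATE b=16 (auto-commit; committed b=16)
ROLLBACK at op 8 discards: ['c']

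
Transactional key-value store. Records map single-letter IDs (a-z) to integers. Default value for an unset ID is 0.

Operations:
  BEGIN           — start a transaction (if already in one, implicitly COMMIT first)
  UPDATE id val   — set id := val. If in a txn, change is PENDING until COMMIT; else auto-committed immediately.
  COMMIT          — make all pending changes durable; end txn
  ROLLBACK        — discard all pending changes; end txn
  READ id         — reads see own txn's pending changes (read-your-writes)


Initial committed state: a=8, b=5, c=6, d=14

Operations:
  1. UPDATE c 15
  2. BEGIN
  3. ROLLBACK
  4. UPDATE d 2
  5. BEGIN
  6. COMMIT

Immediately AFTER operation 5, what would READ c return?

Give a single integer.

Initial committed: {a=8, b=5, c=6, d=14}
Op 1: UPDATE c=15 (auto-commit; committed c=15)
Op 2: BEGIN: in_txn=True, pending={}
Op 3: ROLLBACK: discarded pending []; in_txn=False
Op 4: UPDATE d=2 (auto-commit; committed d=2)
Op 5: BEGIN: in_txn=True, pending={}
After op 5: visible(c) = 15 (pending={}, committed={a=8, b=5, c=15, d=2})

Answer: 15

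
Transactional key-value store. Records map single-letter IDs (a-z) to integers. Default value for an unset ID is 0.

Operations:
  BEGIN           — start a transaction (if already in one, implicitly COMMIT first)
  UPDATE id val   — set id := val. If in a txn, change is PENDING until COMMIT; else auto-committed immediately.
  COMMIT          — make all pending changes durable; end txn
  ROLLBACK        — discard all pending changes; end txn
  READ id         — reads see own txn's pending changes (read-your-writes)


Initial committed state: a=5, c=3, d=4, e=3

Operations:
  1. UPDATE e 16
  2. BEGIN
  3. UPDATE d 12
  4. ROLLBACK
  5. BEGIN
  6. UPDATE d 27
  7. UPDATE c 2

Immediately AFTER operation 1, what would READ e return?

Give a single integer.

Initial committed: {a=5, c=3, d=4, e=3}
Op 1: UPDATE e=16 (auto-commit; committed e=16)
After op 1: visible(e) = 16 (pending={}, committed={a=5, c=3, d=4, e=16})

Answer: 16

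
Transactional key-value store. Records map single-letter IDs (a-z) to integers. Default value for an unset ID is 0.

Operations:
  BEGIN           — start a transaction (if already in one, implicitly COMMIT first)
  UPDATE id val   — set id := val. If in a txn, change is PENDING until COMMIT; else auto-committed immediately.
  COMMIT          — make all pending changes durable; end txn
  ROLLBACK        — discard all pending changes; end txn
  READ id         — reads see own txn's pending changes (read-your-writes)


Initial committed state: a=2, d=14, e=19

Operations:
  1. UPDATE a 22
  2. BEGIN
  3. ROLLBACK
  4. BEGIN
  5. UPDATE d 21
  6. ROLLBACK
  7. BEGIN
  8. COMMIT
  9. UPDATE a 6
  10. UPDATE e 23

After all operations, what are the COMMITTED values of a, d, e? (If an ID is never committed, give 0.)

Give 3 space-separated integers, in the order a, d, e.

Answer: 6 14 23

Derivation:
Initial committed: {a=2, d=14, e=19}
Op 1: UPDATE a=22 (auto-commit; committed a=22)
Op 2: BEGIN: in_txn=True, pending={}
Op 3: ROLLBACK: discarded pending []; in_txn=False
Op 4: BEGIN: in_txn=True, pending={}
Op 5: UPDATE d=21 (pending; pending now {d=21})
Op 6: ROLLBACK: discarded pending ['d']; in_txn=False
Op 7: BEGIN: in_txn=True, pending={}
Op 8: COMMIT: merged [] into committed; committed now {a=22, d=14, e=19}
Op 9: UPDATE a=6 (auto-commit; committed a=6)
Op 10: UPDATE e=23 (auto-commit; committed e=23)
Final committed: {a=6, d=14, e=23}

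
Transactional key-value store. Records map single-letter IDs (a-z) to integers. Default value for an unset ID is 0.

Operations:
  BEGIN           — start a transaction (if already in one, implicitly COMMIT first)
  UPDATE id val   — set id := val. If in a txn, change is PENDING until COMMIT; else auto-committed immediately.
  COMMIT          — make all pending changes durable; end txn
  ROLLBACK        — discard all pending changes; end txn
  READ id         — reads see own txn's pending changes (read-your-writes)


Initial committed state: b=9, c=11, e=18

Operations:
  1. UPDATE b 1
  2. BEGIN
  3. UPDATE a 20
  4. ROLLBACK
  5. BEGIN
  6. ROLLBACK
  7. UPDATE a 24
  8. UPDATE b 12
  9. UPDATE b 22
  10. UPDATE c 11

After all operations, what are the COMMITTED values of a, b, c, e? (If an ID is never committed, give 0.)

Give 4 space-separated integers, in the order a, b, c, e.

Initial committed: {b=9, c=11, e=18}
Op 1: UPDATE b=1 (auto-commit; committed b=1)
Op 2: BEGIN: in_txn=True, pending={}
Op 3: UPDATE a=20 (pending; pending now {a=20})
Op 4: ROLLBACK: discarded pending ['a']; in_txn=False
Op 5: BEGIN: in_txn=True, pending={}
Op 6: ROLLBACK: discarded pending []; in_txn=False
Op 7: UPDATE a=24 (auto-commit; committed a=24)
Op 8: UPDATE b=12 (auto-commit; committed b=12)
Op 9: UPDATE b=22 (auto-commit; committed b=22)
Op 10: UPDATE c=11 (auto-commit; committed c=11)
Final committed: {a=24, b=22, c=11, e=18}

Answer: 24 22 11 18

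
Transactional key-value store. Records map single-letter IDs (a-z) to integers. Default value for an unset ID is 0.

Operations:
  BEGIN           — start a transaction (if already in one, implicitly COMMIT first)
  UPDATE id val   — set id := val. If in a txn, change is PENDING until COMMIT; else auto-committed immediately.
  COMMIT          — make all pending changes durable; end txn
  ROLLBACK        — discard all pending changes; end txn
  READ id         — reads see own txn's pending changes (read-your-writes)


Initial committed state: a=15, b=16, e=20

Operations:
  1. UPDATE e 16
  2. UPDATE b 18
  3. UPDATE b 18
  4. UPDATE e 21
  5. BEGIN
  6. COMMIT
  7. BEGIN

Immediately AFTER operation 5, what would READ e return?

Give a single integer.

Initial committed: {a=15, b=16, e=20}
Op 1: UPDATE e=16 (auto-commit; committed e=16)
Op 2: UPDATE b=18 (auto-commit; committed b=18)
Op 3: UPDATE b=18 (auto-commit; committed b=18)
Op 4: UPDATE e=21 (auto-commit; committed e=21)
Op 5: BEGIN: in_txn=True, pending={}
After op 5: visible(e) = 21 (pending={}, committed={a=15, b=18, e=21})

Answer: 21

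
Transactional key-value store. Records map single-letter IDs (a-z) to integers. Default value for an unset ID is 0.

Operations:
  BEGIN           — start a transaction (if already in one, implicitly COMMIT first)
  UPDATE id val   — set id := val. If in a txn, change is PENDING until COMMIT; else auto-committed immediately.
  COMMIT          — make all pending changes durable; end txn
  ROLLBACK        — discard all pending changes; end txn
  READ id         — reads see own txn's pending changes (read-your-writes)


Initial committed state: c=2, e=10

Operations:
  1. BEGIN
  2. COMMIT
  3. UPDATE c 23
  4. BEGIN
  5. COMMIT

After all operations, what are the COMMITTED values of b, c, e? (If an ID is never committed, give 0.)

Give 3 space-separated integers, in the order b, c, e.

Answer: 0 23 10

Derivation:
Initial committed: {c=2, e=10}
Op 1: BEGIN: in_txn=True, pending={}
Op 2: COMMIT: merged [] into committed; committed now {c=2, e=10}
Op 3: UPDATE c=23 (auto-commit; committed c=23)
Op 4: BEGIN: in_txn=True, pending={}
Op 5: COMMIT: merged [] into committed; committed now {c=23, e=10}
Final committed: {c=23, e=10}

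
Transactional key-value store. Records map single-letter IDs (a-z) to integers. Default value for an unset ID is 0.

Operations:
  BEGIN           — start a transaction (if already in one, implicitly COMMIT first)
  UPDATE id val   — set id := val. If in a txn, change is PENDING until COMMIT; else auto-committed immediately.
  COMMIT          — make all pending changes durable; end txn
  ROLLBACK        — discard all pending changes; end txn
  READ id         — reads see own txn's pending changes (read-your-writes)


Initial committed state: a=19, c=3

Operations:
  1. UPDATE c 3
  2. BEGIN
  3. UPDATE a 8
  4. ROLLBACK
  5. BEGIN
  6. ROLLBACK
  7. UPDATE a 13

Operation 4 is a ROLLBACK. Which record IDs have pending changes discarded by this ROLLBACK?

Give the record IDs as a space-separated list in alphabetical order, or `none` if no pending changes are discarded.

Answer: a

Derivation:
Initial committed: {a=19, c=3}
Op 1: UPDATE c=3 (auto-commit; committed c=3)
Op 2: BEGIN: in_txn=True, pending={}
Op 3: UPDATE a=8 (pending; pending now {a=8})
Op 4: ROLLBACK: discarded pending ['a']; in_txn=False
Op 5: BEGIN: in_txn=True, pending={}
Op 6: ROLLBACK: discarded pending []; in_txn=False
Op 7: UPDATE a=13 (auto-commit; committed a=13)
ROLLBACK at op 4 discards: ['a']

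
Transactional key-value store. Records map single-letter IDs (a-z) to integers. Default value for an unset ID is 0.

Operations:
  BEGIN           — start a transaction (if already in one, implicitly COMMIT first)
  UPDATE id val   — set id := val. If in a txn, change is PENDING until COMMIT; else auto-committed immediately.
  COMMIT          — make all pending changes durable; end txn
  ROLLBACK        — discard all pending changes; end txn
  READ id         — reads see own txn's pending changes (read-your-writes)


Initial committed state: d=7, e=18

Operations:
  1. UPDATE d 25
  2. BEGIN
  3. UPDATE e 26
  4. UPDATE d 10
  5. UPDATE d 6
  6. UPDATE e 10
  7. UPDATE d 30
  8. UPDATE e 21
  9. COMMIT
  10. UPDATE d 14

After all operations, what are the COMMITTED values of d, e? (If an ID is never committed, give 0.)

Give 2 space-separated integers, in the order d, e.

Initial committed: {d=7, e=18}
Op 1: UPDATE d=25 (auto-commit; committed d=25)
Op 2: BEGIN: in_txn=True, pending={}
Op 3: UPDATE e=26 (pending; pending now {e=26})
Op 4: UPDATE d=10 (pending; pending now {d=10, e=26})
Op 5: UPDATE d=6 (pending; pending now {d=6, e=26})
Op 6: UPDATE e=10 (pending; pending now {d=6, e=10})
Op 7: UPDATE d=30 (pending; pending now {d=30, e=10})
Op 8: UPDATE e=21 (pending; pending now {d=30, e=21})
Op 9: COMMIT: merged ['d', 'e'] into committed; committed now {d=30, e=21}
Op 10: UPDATE d=14 (auto-commit; committed d=14)
Final committed: {d=14, e=21}

Answer: 14 21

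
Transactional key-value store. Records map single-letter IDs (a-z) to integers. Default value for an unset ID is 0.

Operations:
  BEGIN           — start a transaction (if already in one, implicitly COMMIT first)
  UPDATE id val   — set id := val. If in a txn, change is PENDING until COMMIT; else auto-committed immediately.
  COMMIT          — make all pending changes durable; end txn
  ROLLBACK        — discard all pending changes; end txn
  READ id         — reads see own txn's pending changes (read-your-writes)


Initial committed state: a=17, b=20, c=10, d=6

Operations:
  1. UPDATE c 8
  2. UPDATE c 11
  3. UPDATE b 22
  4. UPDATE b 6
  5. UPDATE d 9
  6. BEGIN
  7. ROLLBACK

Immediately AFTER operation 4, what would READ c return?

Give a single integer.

Initial committed: {a=17, b=20, c=10, d=6}
Op 1: UPDATE c=8 (auto-commit; committed c=8)
Op 2: UPDATE c=11 (auto-commit; committed c=11)
Op 3: UPDATE b=22 (auto-commit; committed b=22)
Op 4: UPDATE b=6 (auto-commit; committed b=6)
After op 4: visible(c) = 11 (pending={}, committed={a=17, b=6, c=11, d=6})

Answer: 11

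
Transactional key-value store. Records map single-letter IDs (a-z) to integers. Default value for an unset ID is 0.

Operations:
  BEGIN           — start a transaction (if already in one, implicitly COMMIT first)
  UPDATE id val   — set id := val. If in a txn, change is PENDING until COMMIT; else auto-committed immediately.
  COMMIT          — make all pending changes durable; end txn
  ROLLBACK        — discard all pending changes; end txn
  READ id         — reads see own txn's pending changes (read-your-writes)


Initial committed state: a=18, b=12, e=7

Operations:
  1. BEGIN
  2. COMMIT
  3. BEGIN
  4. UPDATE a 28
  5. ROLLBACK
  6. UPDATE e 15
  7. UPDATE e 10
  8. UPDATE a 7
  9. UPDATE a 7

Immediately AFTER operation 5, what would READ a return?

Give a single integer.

Answer: 18

Derivation:
Initial committed: {a=18, b=12, e=7}
Op 1: BEGIN: in_txn=True, pending={}
Op 2: COMMIT: merged [] into committed; committed now {a=18, b=12, e=7}
Op 3: BEGIN: in_txn=True, pending={}
Op 4: UPDATE a=28 (pending; pending now {a=28})
Op 5: ROLLBACK: discarded pending ['a']; in_txn=False
After op 5: visible(a) = 18 (pending={}, committed={a=18, b=12, e=7})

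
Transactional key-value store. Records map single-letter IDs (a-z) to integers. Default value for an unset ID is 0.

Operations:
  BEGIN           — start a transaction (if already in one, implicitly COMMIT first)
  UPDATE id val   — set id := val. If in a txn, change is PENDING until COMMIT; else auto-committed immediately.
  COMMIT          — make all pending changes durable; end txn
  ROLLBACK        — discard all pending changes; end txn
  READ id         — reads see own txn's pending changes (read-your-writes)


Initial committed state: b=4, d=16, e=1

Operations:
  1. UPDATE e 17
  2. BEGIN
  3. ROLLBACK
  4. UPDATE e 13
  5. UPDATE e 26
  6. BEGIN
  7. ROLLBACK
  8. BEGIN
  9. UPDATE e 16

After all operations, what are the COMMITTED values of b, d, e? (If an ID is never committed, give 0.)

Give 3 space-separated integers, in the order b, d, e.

Initial committed: {b=4, d=16, e=1}
Op 1: UPDATE e=17 (auto-commit; committed e=17)
Op 2: BEGIN: in_txn=True, pending={}
Op 3: ROLLBACK: discarded pending []; in_txn=False
Op 4: UPDATE e=13 (auto-commit; committed e=13)
Op 5: UPDATE e=26 (auto-commit; committed e=26)
Op 6: BEGIN: in_txn=True, pending={}
Op 7: ROLLBACK: discarded pending []; in_txn=False
Op 8: BEGIN: in_txn=True, pending={}
Op 9: UPDATE e=16 (pending; pending now {e=16})
Final committed: {b=4, d=16, e=26}

Answer: 4 16 26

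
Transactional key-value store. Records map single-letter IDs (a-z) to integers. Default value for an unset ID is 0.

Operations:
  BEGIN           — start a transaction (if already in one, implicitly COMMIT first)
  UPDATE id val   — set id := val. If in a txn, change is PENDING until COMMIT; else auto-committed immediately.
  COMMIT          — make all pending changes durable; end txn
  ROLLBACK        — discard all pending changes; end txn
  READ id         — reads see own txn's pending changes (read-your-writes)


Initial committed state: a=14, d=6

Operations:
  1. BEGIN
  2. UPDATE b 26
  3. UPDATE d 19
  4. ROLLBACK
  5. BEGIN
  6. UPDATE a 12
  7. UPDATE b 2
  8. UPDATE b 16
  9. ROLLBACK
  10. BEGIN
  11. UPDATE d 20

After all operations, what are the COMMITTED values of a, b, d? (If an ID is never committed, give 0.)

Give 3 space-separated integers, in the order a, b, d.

Answer: 14 0 6

Derivation:
Initial committed: {a=14, d=6}
Op 1: BEGIN: in_txn=True, pending={}
Op 2: UPDATE b=26 (pending; pending now {b=26})
Op 3: UPDATE d=19 (pending; pending now {b=26, d=19})
Op 4: ROLLBACK: discarded pending ['b', 'd']; in_txn=False
Op 5: BEGIN: in_txn=True, pending={}
Op 6: UPDATE a=12 (pending; pending now {a=12})
Op 7: UPDATE b=2 (pending; pending now {a=12, b=2})
Op 8: UPDATE b=16 (pending; pending now {a=12, b=16})
Op 9: ROLLBACK: discarded pending ['a', 'b']; in_txn=False
Op 10: BEGIN: in_txn=True, pending={}
Op 11: UPDATE d=20 (pending; pending now {d=20})
Final committed: {a=14, d=6}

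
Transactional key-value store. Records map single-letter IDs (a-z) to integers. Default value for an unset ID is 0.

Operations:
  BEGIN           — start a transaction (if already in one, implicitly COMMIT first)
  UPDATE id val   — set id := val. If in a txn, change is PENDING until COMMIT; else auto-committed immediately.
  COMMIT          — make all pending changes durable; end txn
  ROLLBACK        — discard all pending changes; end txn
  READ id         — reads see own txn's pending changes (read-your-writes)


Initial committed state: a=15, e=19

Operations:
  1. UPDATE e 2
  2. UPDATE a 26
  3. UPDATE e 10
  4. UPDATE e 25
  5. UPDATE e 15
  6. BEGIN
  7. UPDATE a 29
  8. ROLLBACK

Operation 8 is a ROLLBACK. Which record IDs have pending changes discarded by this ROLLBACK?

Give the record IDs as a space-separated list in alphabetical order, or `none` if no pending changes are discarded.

Initial committed: {a=15, e=19}
Op 1: UPDATE e=2 (auto-commit; committed e=2)
Op 2: UPDATE a=26 (auto-commit; committed a=26)
Op 3: UPDATE e=10 (auto-commit; committed e=10)
Op 4: UPDATE e=25 (auto-commit; committed e=25)
Op 5: UPDATE e=15 (auto-commit; committed e=15)
Op 6: BEGIN: in_txn=True, pending={}
Op 7: UPDATE a=29 (pending; pending now {a=29})
Op 8: ROLLBACK: discarded pending ['a']; in_txn=False
ROLLBACK at op 8 discards: ['a']

Answer: a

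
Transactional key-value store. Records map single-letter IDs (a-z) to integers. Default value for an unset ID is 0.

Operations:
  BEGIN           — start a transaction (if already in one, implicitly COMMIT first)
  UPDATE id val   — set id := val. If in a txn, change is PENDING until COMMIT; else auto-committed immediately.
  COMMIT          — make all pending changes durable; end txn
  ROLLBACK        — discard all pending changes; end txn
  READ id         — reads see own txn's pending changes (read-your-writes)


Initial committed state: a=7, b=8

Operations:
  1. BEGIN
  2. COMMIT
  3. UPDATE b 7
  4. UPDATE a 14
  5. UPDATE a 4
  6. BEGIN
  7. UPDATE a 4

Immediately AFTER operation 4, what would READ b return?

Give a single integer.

Answer: 7

Derivation:
Initial committed: {a=7, b=8}
Op 1: BEGIN: in_txn=True, pending={}
Op 2: COMMIT: merged [] into committed; committed now {a=7, b=8}
Op 3: UPDATE b=7 (auto-commit; committed b=7)
Op 4: UPDATE a=14 (auto-commit; committed a=14)
After op 4: visible(b) = 7 (pending={}, committed={a=14, b=7})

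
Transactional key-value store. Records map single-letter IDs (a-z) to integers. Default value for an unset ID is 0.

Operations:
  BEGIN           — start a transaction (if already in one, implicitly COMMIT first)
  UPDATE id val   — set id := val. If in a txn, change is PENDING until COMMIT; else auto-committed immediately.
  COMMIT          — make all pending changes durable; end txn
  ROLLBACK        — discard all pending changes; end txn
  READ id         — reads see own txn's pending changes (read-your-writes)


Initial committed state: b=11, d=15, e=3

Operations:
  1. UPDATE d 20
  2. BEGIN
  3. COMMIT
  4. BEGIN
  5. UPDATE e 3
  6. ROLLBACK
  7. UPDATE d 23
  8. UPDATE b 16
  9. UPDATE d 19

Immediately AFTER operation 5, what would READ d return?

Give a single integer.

Answer: 20

Derivation:
Initial committed: {b=11, d=15, e=3}
Op 1: UPDATE d=20 (auto-commit; committed d=20)
Op 2: BEGIN: in_txn=True, pending={}
Op 3: COMMIT: merged [] into committed; committed now {b=11, d=20, e=3}
Op 4: BEGIN: in_txn=True, pending={}
Op 5: UPDATE e=3 (pending; pending now {e=3})
After op 5: visible(d) = 20 (pending={e=3}, committed={b=11, d=20, e=3})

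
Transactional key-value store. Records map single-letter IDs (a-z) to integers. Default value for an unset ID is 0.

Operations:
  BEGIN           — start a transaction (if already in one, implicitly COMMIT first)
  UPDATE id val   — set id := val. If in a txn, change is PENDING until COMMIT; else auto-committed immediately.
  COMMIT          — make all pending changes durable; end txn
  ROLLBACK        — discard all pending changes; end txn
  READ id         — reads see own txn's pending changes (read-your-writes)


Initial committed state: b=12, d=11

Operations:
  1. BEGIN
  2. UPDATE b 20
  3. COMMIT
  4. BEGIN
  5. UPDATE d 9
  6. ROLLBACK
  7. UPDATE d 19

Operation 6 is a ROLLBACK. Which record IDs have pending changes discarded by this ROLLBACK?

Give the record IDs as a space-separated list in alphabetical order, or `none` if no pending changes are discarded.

Initial committed: {b=12, d=11}
Op 1: BEGIN: in_txn=True, pending={}
Op 2: UPDATE b=20 (pending; pending now {b=20})
Op 3: COMMIT: merged ['b'] into committed; committed now {b=20, d=11}
Op 4: BEGIN: in_txn=True, pending={}
Op 5: UPDATE d=9 (pending; pending now {d=9})
Op 6: ROLLBACK: discarded pending ['d']; in_txn=False
Op 7: UPDATE d=19 (auto-commit; committed d=19)
ROLLBACK at op 6 discards: ['d']

Answer: d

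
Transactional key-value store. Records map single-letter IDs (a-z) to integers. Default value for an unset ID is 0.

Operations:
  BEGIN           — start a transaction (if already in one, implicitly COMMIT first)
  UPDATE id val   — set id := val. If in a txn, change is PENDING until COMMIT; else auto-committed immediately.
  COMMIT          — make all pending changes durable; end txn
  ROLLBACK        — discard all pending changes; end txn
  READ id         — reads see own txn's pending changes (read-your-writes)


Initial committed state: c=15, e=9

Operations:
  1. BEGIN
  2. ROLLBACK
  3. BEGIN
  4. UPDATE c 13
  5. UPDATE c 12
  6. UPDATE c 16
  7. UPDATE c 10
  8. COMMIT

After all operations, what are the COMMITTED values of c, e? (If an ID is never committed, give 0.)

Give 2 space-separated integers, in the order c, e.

Initial committed: {c=15, e=9}
Op 1: BEGIN: in_txn=True, pending={}
Op 2: ROLLBACK: discarded pending []; in_txn=False
Op 3: BEGIN: in_txn=True, pending={}
Op 4: UPDATE c=13 (pending; pending now {c=13})
Op 5: UPDATE c=12 (pending; pending now {c=12})
Op 6: UPDATE c=16 (pending; pending now {c=16})
Op 7: UPDATE c=10 (pending; pending now {c=10})
Op 8: COMMIT: merged ['c'] into committed; committed now {c=10, e=9}
Final committed: {c=10, e=9}

Answer: 10 9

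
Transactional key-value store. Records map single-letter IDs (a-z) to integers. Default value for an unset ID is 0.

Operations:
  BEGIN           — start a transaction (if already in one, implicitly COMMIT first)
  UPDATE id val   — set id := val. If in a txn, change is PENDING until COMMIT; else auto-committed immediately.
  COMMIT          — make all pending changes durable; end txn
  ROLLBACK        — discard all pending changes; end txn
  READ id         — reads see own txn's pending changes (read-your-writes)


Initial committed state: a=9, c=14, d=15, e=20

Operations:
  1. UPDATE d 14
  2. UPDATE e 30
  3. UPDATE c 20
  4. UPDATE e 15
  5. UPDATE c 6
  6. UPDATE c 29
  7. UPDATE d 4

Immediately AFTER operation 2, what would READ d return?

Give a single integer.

Answer: 14

Derivation:
Initial committed: {a=9, c=14, d=15, e=20}
Op 1: UPDATE d=14 (auto-commit; committed d=14)
Op 2: UPDATE e=30 (auto-commit; committed e=30)
After op 2: visible(d) = 14 (pending={}, committed={a=9, c=14, d=14, e=30})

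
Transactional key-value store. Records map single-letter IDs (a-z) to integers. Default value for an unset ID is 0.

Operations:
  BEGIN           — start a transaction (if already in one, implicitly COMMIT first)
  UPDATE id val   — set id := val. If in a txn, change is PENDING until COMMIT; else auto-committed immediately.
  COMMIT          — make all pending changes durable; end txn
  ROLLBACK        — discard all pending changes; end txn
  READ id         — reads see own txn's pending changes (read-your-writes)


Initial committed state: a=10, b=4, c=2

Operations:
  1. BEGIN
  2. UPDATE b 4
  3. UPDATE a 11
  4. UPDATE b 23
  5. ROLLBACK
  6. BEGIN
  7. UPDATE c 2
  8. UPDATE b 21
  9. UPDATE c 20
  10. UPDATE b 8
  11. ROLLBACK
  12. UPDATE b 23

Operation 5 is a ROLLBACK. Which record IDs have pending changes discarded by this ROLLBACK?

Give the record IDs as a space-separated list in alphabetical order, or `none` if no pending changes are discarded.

Initial committed: {a=10, b=4, c=2}
Op 1: BEGIN: in_txn=True, pending={}
Op 2: UPDATE b=4 (pending; pending now {b=4})
Op 3: UPDATE a=11 (pending; pending now {a=11, b=4})
Op 4: UPDATE b=23 (pending; pending now {a=11, b=23})
Op 5: ROLLBACK: discarded pending ['a', 'b']; in_txn=False
Op 6: BEGIN: in_txn=True, pending={}
Op 7: UPDATE c=2 (pending; pending now {c=2})
Op 8: UPDATE b=21 (pending; pending now {b=21, c=2})
Op 9: UPDATE c=20 (pending; pending now {b=21, c=20})
Op 10: UPDATE b=8 (pending; pending now {b=8, c=20})
Op 11: ROLLBACK: discarded pending ['b', 'c']; in_txn=False
Op 12: UPDATE b=23 (auto-commit; committed b=23)
ROLLBACK at op 5 discards: ['a', 'b']

Answer: a b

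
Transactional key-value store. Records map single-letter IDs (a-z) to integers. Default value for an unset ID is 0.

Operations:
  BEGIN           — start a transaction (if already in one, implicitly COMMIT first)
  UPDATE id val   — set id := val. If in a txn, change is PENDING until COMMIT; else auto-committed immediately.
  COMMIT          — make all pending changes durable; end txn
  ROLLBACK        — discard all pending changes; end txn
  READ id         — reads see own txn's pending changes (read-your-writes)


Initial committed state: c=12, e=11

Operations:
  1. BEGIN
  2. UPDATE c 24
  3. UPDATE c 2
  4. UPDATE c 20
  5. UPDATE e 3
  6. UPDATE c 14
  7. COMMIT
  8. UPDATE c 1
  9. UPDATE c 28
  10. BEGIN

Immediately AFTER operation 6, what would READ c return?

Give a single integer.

Initial committed: {c=12, e=11}
Op 1: BEGIN: in_txn=True, pending={}
Op 2: UPDATE c=24 (pending; pending now {c=24})
Op 3: UPDATE c=2 (pending; pending now {c=2})
Op 4: UPDATE c=20 (pending; pending now {c=20})
Op 5: UPDATE e=3 (pending; pending now {c=20, e=3})
Op 6: UPDATE c=14 (pending; pending now {c=14, e=3})
After op 6: visible(c) = 14 (pending={c=14, e=3}, committed={c=12, e=11})

Answer: 14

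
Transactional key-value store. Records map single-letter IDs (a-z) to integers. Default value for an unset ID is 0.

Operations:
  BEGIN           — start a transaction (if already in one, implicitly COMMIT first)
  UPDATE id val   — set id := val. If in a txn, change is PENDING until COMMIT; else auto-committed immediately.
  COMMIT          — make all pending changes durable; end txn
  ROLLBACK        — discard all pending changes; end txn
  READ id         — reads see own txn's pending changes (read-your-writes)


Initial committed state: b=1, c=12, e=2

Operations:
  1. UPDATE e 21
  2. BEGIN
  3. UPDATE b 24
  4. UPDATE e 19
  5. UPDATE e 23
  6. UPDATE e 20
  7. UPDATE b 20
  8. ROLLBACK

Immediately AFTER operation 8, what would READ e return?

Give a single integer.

Initial committed: {b=1, c=12, e=2}
Op 1: UPDATE e=21 (auto-commit; committed e=21)
Op 2: BEGIN: in_txn=True, pending={}
Op 3: UPDATE b=24 (pending; pending now {b=24})
Op 4: UPDATE e=19 (pending; pending now {b=24, e=19})
Op 5: UPDATE e=23 (pending; pending now {b=24, e=23})
Op 6: UPDATE e=20 (pending; pending now {b=24, e=20})
Op 7: UPDATE b=20 (pending; pending now {b=20, e=20})
Op 8: ROLLBACK: discarded pending ['b', 'e']; in_txn=False
After op 8: visible(e) = 21 (pending={}, committed={b=1, c=12, e=21})

Answer: 21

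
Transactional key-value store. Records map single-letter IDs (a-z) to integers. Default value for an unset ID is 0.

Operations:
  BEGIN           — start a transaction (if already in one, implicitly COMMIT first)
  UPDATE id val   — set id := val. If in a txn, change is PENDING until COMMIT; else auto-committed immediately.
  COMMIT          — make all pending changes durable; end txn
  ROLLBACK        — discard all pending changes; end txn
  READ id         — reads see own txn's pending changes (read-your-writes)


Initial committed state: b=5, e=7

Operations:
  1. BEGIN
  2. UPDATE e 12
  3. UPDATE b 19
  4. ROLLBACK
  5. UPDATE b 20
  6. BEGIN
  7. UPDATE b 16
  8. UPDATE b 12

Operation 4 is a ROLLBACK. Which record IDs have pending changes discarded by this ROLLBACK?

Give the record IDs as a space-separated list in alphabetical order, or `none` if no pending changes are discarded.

Initial committed: {b=5, e=7}
Op 1: BEGIN: in_txn=True, pending={}
Op 2: UPDATE e=12 (pending; pending now {e=12})
Op 3: UPDATE b=19 (pending; pending now {b=19, e=12})
Op 4: ROLLBACK: discarded pending ['b', 'e']; in_txn=False
Op 5: UPDATE b=20 (auto-commit; committed b=20)
Op 6: BEGIN: in_txn=True, pending={}
Op 7: UPDATE b=16 (pending; pending now {b=16})
Op 8: UPDATE b=12 (pending; pending now {b=12})
ROLLBACK at op 4 discards: ['b', 'e']

Answer: b e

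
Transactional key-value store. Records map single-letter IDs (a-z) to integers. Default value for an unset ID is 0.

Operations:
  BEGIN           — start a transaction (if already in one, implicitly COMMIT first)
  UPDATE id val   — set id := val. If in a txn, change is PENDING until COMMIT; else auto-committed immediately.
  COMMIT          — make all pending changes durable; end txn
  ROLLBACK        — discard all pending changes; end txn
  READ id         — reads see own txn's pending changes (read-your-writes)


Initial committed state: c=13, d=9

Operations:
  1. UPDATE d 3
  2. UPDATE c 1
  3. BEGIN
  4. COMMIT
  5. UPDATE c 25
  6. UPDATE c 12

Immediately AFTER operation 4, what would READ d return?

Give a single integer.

Answer: 3

Derivation:
Initial committed: {c=13, d=9}
Op 1: UPDATE d=3 (auto-commit; committed d=3)
Op 2: UPDATE c=1 (auto-commit; committed c=1)
Op 3: BEGIN: in_txn=True, pending={}
Op 4: COMMIT: merged [] into committed; committed now {c=1, d=3}
After op 4: visible(d) = 3 (pending={}, committed={c=1, d=3})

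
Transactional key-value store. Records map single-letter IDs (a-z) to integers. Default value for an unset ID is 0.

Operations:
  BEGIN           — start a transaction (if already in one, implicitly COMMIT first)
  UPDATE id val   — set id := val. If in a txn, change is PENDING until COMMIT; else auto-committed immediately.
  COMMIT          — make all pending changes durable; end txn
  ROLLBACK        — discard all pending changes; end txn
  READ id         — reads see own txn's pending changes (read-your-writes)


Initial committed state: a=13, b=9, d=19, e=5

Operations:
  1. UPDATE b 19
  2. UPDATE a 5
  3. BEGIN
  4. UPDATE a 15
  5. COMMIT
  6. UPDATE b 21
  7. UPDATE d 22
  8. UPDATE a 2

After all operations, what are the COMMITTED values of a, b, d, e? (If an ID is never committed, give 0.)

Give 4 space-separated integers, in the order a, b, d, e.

Initial committed: {a=13, b=9, d=19, e=5}
Op 1: UPDATE b=19 (auto-commit; committed b=19)
Op 2: UPDATE a=5 (auto-commit; committed a=5)
Op 3: BEGIN: in_txn=True, pending={}
Op 4: UPDATE a=15 (pending; pending now {a=15})
Op 5: COMMIT: merged ['a'] into committed; committed now {a=15, b=19, d=19, e=5}
Op 6: UPDATE b=21 (auto-commit; committed b=21)
Op 7: UPDATE d=22 (auto-commit; committed d=22)
Op 8: UPDATE a=2 (auto-commit; committed a=2)
Final committed: {a=2, b=21, d=22, e=5}

Answer: 2 21 22 5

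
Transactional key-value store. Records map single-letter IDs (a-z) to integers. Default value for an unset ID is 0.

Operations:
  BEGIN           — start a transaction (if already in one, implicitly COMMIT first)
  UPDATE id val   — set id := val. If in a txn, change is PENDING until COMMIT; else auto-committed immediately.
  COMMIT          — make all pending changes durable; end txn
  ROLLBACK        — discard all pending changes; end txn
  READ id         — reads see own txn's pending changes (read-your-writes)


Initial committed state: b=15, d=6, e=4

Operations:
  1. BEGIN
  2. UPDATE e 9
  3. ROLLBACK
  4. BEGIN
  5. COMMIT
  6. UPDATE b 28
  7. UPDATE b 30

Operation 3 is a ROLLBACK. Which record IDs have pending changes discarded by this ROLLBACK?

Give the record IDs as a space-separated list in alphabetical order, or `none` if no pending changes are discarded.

Initial committed: {b=15, d=6, e=4}
Op 1: BEGIN: in_txn=True, pending={}
Op 2: UPDATE e=9 (pending; pending now {e=9})
Op 3: ROLLBACK: discarded pending ['e']; in_txn=False
Op 4: BEGIN: in_txn=True, pending={}
Op 5: COMMIT: merged [] into committed; committed now {b=15, d=6, e=4}
Op 6: UPDATE b=28 (auto-commit; committed b=28)
Op 7: UPDATE b=30 (auto-commit; committed b=30)
ROLLBACK at op 3 discards: ['e']

Answer: e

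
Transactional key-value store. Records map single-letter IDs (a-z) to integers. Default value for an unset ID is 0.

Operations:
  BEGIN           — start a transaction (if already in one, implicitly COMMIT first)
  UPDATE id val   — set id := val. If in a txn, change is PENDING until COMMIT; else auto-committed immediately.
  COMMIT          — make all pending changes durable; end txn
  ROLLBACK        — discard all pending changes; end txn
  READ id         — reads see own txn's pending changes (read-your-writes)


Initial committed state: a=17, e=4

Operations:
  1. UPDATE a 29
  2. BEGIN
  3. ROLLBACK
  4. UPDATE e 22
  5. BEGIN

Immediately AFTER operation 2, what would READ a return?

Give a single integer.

Answer: 29

Derivation:
Initial committed: {a=17, e=4}
Op 1: UPDATE a=29 (auto-commit; committed a=29)
Op 2: BEGIN: in_txn=True, pending={}
After op 2: visible(a) = 29 (pending={}, committed={a=29, e=4})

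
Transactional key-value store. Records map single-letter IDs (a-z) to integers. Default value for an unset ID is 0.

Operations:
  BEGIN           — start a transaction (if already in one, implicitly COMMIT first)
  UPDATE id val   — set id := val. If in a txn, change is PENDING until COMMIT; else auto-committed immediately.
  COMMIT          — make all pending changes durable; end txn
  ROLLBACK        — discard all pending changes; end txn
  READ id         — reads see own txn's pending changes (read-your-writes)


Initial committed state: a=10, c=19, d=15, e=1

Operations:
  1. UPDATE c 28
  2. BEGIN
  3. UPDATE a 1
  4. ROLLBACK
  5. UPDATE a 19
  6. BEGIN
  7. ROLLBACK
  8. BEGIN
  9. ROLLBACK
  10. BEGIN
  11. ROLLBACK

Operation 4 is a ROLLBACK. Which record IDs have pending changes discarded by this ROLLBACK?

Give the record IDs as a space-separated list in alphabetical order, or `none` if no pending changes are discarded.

Initial committed: {a=10, c=19, d=15, e=1}
Op 1: UPDATE c=28 (auto-commit; committed c=28)
Op 2: BEGIN: in_txn=True, pending={}
Op 3: UPDATE a=1 (pending; pending now {a=1})
Op 4: ROLLBACK: discarded pending ['a']; in_txn=False
Op 5: UPDATE a=19 (auto-commit; committed a=19)
Op 6: BEGIN: in_txn=True, pending={}
Op 7: ROLLBACK: discarded pending []; in_txn=False
Op 8: BEGIN: in_txn=True, pending={}
Op 9: ROLLBACK: discarded pending []; in_txn=False
Op 10: BEGIN: in_txn=True, pending={}
Op 11: ROLLBACK: discarded pending []; in_txn=False
ROLLBACK at op 4 discards: ['a']

Answer: a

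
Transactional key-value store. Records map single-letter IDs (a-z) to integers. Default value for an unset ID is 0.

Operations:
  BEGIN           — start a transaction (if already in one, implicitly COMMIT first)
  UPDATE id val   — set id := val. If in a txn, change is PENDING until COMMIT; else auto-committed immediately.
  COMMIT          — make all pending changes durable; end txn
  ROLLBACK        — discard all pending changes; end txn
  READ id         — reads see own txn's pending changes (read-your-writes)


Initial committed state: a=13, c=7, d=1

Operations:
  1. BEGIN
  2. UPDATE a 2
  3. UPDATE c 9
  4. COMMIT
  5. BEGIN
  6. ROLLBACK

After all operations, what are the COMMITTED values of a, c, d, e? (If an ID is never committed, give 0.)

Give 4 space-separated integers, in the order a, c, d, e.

Answer: 2 9 1 0

Derivation:
Initial committed: {a=13, c=7, d=1}
Op 1: BEGIN: in_txn=True, pending={}
Op 2: UPDATE a=2 (pending; pending now {a=2})
Op 3: UPDATE c=9 (pending; pending now {a=2, c=9})
Op 4: COMMIT: merged ['a', 'c'] into committed; committed now {a=2, c=9, d=1}
Op 5: BEGIN: in_txn=True, pending={}
Op 6: ROLLBACK: discarded pending []; in_txn=False
Final committed: {a=2, c=9, d=1}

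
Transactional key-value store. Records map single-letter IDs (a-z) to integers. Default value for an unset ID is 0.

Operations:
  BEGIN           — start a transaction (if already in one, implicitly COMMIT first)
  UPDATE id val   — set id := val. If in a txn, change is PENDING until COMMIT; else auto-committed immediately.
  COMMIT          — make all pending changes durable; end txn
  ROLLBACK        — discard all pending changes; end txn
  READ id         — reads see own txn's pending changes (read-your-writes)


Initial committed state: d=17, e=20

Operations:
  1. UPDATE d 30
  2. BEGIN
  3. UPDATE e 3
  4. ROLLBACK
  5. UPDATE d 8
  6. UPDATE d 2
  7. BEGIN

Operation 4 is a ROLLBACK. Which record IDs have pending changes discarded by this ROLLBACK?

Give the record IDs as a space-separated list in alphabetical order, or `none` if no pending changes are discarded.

Answer: e

Derivation:
Initial committed: {d=17, e=20}
Op 1: UPDATE d=30 (auto-commit; committed d=30)
Op 2: BEGIN: in_txn=True, pending={}
Op 3: UPDATE e=3 (pending; pending now {e=3})
Op 4: ROLLBACK: discarded pending ['e']; in_txn=False
Op 5: UPDATE d=8 (auto-commit; committed d=8)
Op 6: UPDATE d=2 (auto-commit; committed d=2)
Op 7: BEGIN: in_txn=True, pending={}
ROLLBACK at op 4 discards: ['e']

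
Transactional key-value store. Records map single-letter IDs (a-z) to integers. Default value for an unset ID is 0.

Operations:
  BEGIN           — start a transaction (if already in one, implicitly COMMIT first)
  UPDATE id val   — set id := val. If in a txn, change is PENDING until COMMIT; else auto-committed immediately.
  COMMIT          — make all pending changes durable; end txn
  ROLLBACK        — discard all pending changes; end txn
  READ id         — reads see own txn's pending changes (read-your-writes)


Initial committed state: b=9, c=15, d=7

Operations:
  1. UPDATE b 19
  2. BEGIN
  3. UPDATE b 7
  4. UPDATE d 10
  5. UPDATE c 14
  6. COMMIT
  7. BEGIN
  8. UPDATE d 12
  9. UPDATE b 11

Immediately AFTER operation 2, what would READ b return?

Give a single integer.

Initial committed: {b=9, c=15, d=7}
Op 1: UPDATE b=19 (auto-commit; committed b=19)
Op 2: BEGIN: in_txn=True, pending={}
After op 2: visible(b) = 19 (pending={}, committed={b=19, c=15, d=7})

Answer: 19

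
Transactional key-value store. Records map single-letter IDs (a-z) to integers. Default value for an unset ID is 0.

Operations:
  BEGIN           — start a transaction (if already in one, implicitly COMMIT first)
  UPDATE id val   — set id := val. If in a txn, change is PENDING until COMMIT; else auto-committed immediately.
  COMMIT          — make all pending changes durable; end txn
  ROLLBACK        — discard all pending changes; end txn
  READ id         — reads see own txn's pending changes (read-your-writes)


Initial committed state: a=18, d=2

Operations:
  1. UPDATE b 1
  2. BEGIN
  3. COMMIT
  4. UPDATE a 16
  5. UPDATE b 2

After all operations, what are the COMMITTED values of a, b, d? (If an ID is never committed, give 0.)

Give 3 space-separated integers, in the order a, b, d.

Initial committed: {a=18, d=2}
Op 1: UPDATE b=1 (auto-commit; committed b=1)
Op 2: BEGIN: in_txn=True, pending={}
Op 3: COMMIT: merged [] into committed; committed now {a=18, b=1, d=2}
Op 4: UPDATE a=16 (auto-commit; committed a=16)
Op 5: UPDATE b=2 (auto-commit; committed b=2)
Final committed: {a=16, b=2, d=2}

Answer: 16 2 2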